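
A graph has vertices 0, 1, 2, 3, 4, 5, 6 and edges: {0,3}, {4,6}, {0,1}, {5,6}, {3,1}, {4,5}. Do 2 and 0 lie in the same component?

No

The component containing 2 is {2}, and 0 is not in it.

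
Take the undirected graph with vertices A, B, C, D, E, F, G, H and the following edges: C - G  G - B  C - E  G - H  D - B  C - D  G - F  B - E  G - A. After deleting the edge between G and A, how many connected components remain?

2

Before removal there is 1 component.
G - A is a bridge — removing it separates G's side from A's side.
After removal: 2 components.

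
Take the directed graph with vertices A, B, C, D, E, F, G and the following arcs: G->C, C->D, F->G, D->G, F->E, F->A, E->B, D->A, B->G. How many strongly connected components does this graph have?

5

{C, D, G} are all mutually reachable — one SCC of size 3.
{F} is an SCC by itself.
{B} is an SCC by itself.
{A} is an SCC by itself.
{E} is an SCC by itself.
That gives 5 strongly connected components.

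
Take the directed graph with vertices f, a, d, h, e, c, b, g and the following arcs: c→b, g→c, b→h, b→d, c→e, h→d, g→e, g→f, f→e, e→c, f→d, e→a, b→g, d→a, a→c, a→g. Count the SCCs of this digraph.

{a, b, c, d, e, f, g, h} are all mutually reachable — one SCC of size 8.
That gives 1 strongly connected component.

1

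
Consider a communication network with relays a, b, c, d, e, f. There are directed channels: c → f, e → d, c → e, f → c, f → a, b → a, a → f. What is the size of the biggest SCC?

{a, c, f} are all mutually reachable — one SCC of size 3.
{e} is an SCC by itself.
{b} is an SCC by itself.
{d} is an SCC by itself.
The largest has 3 vertices.

3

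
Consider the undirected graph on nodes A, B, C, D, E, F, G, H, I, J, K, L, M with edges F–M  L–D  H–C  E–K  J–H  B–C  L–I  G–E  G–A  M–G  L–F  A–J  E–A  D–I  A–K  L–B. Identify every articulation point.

L

Removing L increases the component count from 1 to 2, so L is a cut vertex.
By contrast removing E leaves 1 component; it is not a cut vertex. No other vertex is a cut vertex either.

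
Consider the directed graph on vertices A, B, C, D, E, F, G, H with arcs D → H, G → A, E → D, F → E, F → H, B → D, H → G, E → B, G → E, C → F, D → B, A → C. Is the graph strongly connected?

From E we can reach every vertex (A, B, C, D, E, F, G, H), and every vertex can reach E (A, B, C, D, E, F, G, H). So the whole graph is one strongly connected component.

Yes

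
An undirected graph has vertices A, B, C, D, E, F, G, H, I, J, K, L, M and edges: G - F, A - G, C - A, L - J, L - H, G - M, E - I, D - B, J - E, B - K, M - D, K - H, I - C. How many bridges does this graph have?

1

The edges on the cycle L-J-E-I-C-A-G-M-D-B-K-H-L are not bridges since each lies on that cycle.
But removing F - G disconnects F from G — this is a bridge.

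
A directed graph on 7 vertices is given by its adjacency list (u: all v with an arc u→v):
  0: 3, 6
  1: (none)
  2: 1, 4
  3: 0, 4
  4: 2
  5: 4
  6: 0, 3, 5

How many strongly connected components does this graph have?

{0, 3, 6} are all mutually reachable — one SCC of size 3.
{2, 4} are all mutually reachable — one SCC of size 2.
{5} is an SCC by itself.
{1} is an SCC by itself.
That gives 4 strongly connected components.

4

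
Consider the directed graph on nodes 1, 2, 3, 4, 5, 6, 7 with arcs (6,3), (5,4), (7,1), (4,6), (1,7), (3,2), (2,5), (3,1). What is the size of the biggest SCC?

5

{2, 3, 4, 5, 6} are all mutually reachable — one SCC of size 5.
{1, 7} are all mutually reachable — one SCC of size 2.
The largest has 5 vertices.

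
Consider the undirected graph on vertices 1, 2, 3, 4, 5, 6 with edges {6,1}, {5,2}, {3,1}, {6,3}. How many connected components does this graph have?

3

4 is isolated — a component by itself.
Starting from 2 we can reach 2, 5. That is one component of size 2.
Starting from 1 we can reach 1, 3, 6. That is one component of size 3.
Total: 3 components.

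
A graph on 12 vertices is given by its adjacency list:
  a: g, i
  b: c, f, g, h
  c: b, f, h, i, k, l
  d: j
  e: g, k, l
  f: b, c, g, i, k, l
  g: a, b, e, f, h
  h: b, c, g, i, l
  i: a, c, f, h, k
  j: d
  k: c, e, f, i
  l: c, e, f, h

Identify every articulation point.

Removing l, for instance, still leaves 2 components. No single vertex removal increases the component count — the graph has no articulation points.

none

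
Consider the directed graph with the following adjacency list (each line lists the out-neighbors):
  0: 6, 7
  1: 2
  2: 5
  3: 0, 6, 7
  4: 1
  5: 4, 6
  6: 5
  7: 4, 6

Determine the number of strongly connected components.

4

{1, 2, 4, 5, 6} are all mutually reachable — one SCC of size 5.
{3} is an SCC by itself.
{0} is an SCC by itself.
{7} is an SCC by itself.
That gives 4 strongly connected components.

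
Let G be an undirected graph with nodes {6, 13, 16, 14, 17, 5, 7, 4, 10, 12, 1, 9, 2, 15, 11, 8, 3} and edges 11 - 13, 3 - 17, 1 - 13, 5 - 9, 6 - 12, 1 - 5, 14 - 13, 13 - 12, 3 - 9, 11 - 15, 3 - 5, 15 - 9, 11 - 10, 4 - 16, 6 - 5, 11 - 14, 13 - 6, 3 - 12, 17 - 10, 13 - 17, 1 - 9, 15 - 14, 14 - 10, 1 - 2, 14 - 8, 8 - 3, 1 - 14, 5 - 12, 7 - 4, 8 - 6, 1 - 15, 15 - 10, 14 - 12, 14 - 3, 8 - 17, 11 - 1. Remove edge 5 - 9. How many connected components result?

2

5 and 9 are still connected via 5-1-9, so the component count stays at 2.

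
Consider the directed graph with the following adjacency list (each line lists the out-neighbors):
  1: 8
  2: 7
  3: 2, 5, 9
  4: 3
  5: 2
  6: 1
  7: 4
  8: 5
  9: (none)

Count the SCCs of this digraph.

5

{2, 3, 4, 5, 7} are all mutually reachable — one SCC of size 5.
{6} is an SCC by itself.
{8} is an SCC by itself.
{1} is an SCC by itself.
{9} is an SCC by itself.
That gives 5 strongly connected components.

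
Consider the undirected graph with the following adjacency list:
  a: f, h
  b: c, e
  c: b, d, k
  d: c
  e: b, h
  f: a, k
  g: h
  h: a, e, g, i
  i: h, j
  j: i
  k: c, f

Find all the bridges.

The edges on the cycle c-b-e-h-a-f-k-c are not bridges since each lies on that cycle.
But removing g-h disconnects g from h; removing j-i disconnects j from i; removing h-i disconnects h from i; removing c-d disconnects c from d — these are bridges.

c-d, g-h, h-i, i-j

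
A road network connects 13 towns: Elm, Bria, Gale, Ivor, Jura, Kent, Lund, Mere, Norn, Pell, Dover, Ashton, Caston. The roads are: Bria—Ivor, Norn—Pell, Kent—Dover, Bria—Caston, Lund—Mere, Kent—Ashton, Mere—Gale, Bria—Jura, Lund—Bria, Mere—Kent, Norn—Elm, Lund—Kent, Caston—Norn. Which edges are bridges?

Ashton-Kent, Bria-Caston, Bria-Ivor, Bria-Jura, Bria-Lund, Caston-Norn, Dover-Kent, Elm-Norn, Gale-Mere, Norn-Pell

The edges on the cycle Lund-Mere-Kent-Lund are not bridges since each lies on that cycle.
But removing Bria—Jura disconnects Bria from Jura; removing Kent—Dover disconnects Kent from Dover; removing Lund—Bria disconnects Lund from Bria; removing Elm—Norn disconnects Elm from Norn — these are bridges.
In total 10 edges are bridges.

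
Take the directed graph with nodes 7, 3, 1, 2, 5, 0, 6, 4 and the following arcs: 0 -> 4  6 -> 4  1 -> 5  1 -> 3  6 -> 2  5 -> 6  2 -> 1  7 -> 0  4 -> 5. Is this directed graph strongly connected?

There is no directed path from 6 to 7, so the graph is not strongly connected.

No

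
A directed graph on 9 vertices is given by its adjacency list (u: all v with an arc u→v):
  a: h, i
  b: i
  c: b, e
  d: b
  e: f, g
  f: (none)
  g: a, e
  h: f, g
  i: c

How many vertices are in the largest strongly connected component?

7

{a, b, c, e, g, h, i} are all mutually reachable — one SCC of size 7.
{f} is an SCC by itself.
{d} is an SCC by itself.
The largest has 7 vertices.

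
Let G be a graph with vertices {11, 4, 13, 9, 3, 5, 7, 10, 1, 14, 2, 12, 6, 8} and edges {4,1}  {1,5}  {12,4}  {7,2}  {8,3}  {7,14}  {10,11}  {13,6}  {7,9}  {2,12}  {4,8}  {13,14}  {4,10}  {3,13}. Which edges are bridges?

The edges on the cycle 7-2-12-4-8-3-13-14-7 are not bridges since each lies on that cycle.
But removing 6 - 13 disconnects 6 from 13; removing 10 - 4 disconnects 10 from 4; removing 4 - 1 disconnects 4 from 1; removing 1 - 5 disconnects 1 from 5 — these are bridges.
In total 6 edges are bridges.

1-4, 1-5, 10-11, 10-4, 13-6, 7-9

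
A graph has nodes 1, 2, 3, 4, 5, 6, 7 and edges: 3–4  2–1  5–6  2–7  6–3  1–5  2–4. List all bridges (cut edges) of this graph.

The edges on the cycle 2-1-5-6-3-4-2 are not bridges since each lies on that cycle.
But removing 2–7 disconnects 2 from 7 — this is a bridge.

2-7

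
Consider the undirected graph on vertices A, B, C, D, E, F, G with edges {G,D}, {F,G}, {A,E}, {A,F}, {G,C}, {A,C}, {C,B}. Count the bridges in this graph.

The edges on the cycle A-F-G-C-A are not bridges since each lies on that cycle.
But removing G - D disconnects G from D; removing C - B disconnects C from B; removing A - E disconnects A from E — these are bridges.
That makes 3 bridges.

3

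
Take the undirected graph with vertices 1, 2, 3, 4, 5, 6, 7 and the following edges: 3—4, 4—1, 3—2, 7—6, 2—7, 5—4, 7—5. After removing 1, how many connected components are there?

With 1 gone, the remaining components are: {2, 3, 4, 5, 6, 7}.
That is 1 component.

1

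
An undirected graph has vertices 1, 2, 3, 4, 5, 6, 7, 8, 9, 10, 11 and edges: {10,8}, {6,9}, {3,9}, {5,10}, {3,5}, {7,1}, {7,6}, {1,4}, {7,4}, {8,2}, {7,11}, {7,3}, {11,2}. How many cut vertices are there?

Removing 7 increases the component count from 1 to 2, so 7 is a cut vertex.
By contrast removing 4 leaves 1 component; it is not a cut vertex. No other vertex is a cut vertex either.

1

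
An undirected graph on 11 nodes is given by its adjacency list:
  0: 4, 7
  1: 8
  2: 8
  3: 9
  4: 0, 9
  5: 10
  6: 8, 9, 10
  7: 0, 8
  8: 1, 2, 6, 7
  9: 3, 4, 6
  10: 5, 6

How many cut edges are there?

5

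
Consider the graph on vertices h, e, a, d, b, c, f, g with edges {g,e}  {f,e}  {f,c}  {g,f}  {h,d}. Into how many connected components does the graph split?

4

a is isolated — a component by itself.
b is isolated — a component by itself.
Starting from d we can reach d, h. That is one component of size 2.
Starting from c we can reach c, e, f, g. That is one component of size 4.
Total: 4 components.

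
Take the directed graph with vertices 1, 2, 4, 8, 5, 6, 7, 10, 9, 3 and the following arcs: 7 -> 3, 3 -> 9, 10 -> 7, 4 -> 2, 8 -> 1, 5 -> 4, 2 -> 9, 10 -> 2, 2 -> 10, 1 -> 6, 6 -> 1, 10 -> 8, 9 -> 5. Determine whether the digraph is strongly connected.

No

There is no directed path from 1 to 10, so the graph is not strongly connected.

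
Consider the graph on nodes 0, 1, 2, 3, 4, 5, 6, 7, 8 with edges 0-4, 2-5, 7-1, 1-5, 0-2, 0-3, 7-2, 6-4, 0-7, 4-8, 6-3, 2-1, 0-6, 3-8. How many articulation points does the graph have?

1

Removing 0 increases the component count from 1 to 2, so 0 is a cut vertex.
By contrast removing 3 leaves 1 component; it is not a cut vertex. No other vertex is a cut vertex either.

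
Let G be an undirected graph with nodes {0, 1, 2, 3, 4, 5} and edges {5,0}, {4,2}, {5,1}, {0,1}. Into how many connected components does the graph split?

3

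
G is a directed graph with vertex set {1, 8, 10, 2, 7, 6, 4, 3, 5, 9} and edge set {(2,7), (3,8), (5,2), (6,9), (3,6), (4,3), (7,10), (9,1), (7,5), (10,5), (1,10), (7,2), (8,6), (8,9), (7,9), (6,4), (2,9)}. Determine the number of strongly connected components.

2

{1, 2, 5, 7, 9, 10} are all mutually reachable — one SCC of size 6.
{3, 4, 6, 8} are all mutually reachable — one SCC of size 4.
That gives 2 strongly connected components.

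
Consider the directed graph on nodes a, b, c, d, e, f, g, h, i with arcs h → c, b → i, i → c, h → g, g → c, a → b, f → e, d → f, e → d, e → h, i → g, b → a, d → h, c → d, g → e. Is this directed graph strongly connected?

No

There is no directed path from i to b, so the graph is not strongly connected.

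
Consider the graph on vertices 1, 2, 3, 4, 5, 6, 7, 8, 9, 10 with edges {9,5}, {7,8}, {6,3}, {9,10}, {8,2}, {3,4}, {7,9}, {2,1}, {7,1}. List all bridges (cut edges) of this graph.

10-9, 3-4, 3-6, 5-9, 7-9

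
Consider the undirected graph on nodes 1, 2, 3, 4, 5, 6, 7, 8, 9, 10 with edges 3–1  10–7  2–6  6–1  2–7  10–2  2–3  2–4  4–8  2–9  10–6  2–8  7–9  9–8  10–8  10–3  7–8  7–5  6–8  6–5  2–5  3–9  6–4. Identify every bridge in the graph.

The edges on the cycle 10-2-4-8-7-10 are not bridges since each lies on that cycle.
Every edge lies on some cycle, so there are no bridges.

none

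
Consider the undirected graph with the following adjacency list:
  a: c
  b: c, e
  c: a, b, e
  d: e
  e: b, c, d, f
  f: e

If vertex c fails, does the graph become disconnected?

Deleting c raises the number of components from 1 to 2, so c is a cut vertex.

Yes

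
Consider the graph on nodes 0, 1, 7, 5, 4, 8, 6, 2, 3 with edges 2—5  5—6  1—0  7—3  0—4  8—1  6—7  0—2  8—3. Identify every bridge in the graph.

The edges on the cycle 8-1-0-2-5-6-7-3-8 are not bridges since each lies on that cycle.
But removing 4—0 disconnects 4 from 0 — this is a bridge.

0-4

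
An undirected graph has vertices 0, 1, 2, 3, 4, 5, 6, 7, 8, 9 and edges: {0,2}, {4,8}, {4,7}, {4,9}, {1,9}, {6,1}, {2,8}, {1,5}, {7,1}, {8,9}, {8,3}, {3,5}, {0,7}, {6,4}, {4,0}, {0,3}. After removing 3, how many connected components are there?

With 3 gone, the remaining components are: {0, 1, 2, 4, 5, 6, 7, 8, 9}.
That is 1 component.

1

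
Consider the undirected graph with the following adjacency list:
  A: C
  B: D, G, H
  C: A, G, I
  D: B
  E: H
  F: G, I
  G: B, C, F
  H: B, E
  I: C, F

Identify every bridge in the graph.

The edges on the cycle G-C-I-F-G are not bridges since each lies on that cycle.
But removing G-B disconnects G from B; removing A-C disconnects A from C; removing B-H disconnects B from H; removing D-B disconnects D from B — these are bridges.
In total 5 edges are bridges.

A-C, B-D, B-G, B-H, E-H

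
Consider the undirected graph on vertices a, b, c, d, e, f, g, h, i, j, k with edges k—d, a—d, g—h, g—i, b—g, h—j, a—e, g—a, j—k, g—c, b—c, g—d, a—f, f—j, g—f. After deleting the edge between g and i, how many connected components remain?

2

Before removal there is 1 component.
g—i is a bridge — removing it separates g's side from i's side.
After removal: 2 components.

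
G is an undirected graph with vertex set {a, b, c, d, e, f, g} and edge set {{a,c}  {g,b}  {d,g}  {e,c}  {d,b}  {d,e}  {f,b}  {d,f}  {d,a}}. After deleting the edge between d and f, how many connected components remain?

d and f are still connected via d-b-f, so the component count stays at 1.

1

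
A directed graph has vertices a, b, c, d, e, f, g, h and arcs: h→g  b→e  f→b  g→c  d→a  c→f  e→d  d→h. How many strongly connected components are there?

2

{b, c, d, e, f, g, h} are all mutually reachable — one SCC of size 7.
{a} is an SCC by itself.
That gives 2 strongly connected components.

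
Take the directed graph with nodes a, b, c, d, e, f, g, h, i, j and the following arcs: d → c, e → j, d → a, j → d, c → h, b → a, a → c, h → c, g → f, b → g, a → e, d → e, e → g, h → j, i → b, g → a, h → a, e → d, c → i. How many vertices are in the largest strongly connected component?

{a, b, c, d, e, g, h, i, j} are all mutually reachable — one SCC of size 9.
{f} is an SCC by itself.
The largest has 9 vertices.

9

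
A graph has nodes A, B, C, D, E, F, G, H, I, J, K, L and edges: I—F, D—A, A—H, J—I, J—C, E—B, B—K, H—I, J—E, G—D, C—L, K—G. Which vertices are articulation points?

Removing C increases the component count from 1 to 2, so C is a cut vertex.
Removing I increases the component count from 1 to 2, so I is a cut vertex.
Removing J increases the component count from 1 to 2, so J is a cut vertex.
By contrast removing G leaves 1 component; it is not a cut vertex. No other vertex is a cut vertex either.

C, I, J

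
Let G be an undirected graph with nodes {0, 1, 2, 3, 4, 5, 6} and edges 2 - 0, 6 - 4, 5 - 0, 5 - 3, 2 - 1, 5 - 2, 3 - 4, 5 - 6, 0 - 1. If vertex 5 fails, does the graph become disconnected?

Yes

Deleting 5 raises the number of components from 1 to 2, so 5 is a cut vertex.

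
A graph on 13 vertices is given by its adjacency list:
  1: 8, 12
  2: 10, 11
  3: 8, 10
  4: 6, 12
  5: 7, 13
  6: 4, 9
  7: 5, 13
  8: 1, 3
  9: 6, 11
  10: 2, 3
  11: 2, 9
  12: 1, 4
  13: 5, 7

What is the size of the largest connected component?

10

Starting from 5 we can reach 5, 7, 13. That is one component of size 3.
Starting from 1 we can reach 1, 2, 3, 4, 6, 8, 9, 10, 11, 12. That is one component of size 10.
The largest has 10 vertices.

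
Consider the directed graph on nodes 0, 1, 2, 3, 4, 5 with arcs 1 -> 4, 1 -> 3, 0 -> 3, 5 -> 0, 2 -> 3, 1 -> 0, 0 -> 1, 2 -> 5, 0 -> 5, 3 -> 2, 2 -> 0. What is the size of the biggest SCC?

5

{0, 1, 2, 3, 5} are all mutually reachable — one SCC of size 5.
{4} is an SCC by itself.
The largest has 5 vertices.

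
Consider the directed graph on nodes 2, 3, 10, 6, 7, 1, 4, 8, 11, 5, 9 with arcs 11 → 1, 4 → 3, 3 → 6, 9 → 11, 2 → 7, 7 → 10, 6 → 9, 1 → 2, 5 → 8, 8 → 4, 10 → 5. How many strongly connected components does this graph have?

{1, 2, 3, 4, 5, 6, 7, 8, 9, 10, 11} are all mutually reachable — one SCC of size 11.
That gives 1 strongly connected component.

1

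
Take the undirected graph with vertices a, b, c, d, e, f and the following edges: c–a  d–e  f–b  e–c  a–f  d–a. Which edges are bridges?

The edges on the cycle d-e-c-a-d are not bridges since each lies on that cycle.
But removing a–f disconnects a from f; removing f–b disconnects f from b — these are bridges.

a-f, b-f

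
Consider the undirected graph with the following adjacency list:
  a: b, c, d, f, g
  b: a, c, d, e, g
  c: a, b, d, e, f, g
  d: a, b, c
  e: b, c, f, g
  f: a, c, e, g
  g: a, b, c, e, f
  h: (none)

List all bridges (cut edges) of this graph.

none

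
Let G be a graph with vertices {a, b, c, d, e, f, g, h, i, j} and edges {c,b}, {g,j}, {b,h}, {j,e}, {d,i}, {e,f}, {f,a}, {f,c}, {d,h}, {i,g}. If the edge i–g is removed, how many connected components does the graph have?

i and g are still connected via i-d-h-b-c-f-e-j-g, so the component count stays at 1.

1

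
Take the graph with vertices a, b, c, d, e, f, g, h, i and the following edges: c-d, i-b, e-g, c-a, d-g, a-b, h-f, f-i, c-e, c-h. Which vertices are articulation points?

Removing c increases the component count from 1 to 2, so c is a cut vertex.
By contrast removing b leaves 1 component; it is not a cut vertex. No other vertex is a cut vertex either.

c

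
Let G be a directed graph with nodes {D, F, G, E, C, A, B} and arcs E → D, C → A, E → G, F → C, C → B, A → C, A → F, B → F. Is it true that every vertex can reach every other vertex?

No

There is no directed path from C to G, so the graph is not strongly connected.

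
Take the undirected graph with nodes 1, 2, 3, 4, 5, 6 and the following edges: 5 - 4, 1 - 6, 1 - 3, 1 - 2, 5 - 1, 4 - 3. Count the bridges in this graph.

The edges on the cycle 5-1-3-4-5 are not bridges since each lies on that cycle.
But removing 1 - 6 disconnects 1 from 6; removing 1 - 2 disconnects 1 from 2 — these are bridges.
That makes 2 bridges.

2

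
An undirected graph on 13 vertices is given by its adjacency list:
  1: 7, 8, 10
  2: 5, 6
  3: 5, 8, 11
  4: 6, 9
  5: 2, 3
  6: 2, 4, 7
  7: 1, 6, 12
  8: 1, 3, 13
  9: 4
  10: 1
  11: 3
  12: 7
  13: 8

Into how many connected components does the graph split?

Starting from 1 we can reach 1, 2, 3, 4, 5, 6, 7, 8, 9, 10, 11, 12, 13. That is one component of size 13.
Total: 1 component.

1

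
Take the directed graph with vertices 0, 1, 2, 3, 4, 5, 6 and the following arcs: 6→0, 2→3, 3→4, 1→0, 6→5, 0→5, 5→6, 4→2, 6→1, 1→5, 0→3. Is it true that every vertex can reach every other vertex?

No

There is no directed path from 4 to 1, so the graph is not strongly connected.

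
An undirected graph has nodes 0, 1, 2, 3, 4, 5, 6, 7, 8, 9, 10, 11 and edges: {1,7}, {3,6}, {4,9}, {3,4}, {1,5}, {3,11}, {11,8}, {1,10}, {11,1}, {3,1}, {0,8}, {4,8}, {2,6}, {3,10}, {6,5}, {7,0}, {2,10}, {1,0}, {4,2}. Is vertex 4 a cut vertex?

Yes

Deleting 4 raises the number of components from 1 to 2, so 4 is a cut vertex.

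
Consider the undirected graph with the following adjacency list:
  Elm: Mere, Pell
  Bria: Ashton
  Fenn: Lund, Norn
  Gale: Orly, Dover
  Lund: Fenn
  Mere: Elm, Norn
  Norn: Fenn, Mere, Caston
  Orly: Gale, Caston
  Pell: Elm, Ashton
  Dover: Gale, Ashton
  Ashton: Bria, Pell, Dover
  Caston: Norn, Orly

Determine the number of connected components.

1

Starting from Elm we can reach Elm, Bria, Fenn, Gale, Lund, Mere, Norn, Orly, Pell, Dover, Ashton, Caston. That is one component of size 12.
Total: 1 component.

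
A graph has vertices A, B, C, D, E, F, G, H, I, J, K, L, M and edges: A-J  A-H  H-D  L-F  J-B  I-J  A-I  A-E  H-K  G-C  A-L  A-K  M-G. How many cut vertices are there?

5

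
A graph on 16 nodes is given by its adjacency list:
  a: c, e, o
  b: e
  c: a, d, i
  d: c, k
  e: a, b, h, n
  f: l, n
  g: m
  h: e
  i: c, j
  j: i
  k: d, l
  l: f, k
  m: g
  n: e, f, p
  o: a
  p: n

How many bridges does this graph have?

The edges on the cycle c-a-e-n-f-l-k-d-c are not bridges since each lies on that cycle.
But removing e-h disconnects e from h; removing c-i disconnects c from i; removing o-a disconnects o from a; removing i-j disconnects i from j — these are bridges.
In total 7 edges are bridges.

7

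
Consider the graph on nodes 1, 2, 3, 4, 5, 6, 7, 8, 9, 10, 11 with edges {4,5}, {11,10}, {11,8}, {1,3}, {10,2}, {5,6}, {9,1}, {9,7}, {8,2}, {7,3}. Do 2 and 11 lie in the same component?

From 2 we can reach 2, 8, 10, 11, which includes 11.

Yes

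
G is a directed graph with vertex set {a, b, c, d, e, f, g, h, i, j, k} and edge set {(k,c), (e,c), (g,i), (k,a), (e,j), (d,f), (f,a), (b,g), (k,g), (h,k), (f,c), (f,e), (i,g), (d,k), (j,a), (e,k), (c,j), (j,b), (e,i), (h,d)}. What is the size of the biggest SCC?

2

{g, i} are all mutually reachable — one SCC of size 2.
{b} is an SCC by itself.
{f} is an SCC by itself.
{c} is an SCC by itself.
{a} is an SCC by itself.
(and 5 more singleton SCCs)
The largest has 2 vertices.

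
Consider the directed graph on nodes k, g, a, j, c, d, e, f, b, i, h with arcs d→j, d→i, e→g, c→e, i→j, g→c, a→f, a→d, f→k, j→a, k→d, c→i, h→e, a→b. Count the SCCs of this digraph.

4

{a, d, f, i, j, k} are all mutually reachable — one SCC of size 6.
{c, e, g} are all mutually reachable — one SCC of size 3.
{h} is an SCC by itself.
{b} is an SCC by itself.
That gives 4 strongly connected components.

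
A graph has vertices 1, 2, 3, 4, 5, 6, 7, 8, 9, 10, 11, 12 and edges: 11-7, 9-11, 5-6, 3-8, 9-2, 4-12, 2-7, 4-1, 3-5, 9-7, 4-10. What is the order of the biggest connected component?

Starting from 3 we can reach 3, 5, 6, 8. That is one component of size 4.
Starting from 1 we can reach 1, 4, 10, 12. That is one component of size 4.
Starting from 2 we can reach 2, 7, 9, 11. That is one component of size 4.
The largest has 4 vertices.

4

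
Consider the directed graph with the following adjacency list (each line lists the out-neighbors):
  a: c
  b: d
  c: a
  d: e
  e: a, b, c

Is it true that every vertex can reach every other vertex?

No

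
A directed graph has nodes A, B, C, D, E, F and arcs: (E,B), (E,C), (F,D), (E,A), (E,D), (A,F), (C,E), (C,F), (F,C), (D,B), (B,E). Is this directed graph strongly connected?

Yes

From D we can reach every vertex (A, B, C, D, E, F), and every vertex can reach D (A, B, C, D, E, F). So the whole graph is one strongly connected component.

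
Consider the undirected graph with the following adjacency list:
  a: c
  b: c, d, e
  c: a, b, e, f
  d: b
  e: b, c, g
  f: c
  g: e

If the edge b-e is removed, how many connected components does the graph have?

1

b and e are still connected via b-c-e, so the component count stays at 1.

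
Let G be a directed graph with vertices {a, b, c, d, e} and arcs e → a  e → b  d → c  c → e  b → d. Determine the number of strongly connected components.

{b, c, d, e} are all mutually reachable — one SCC of size 4.
{a} is an SCC by itself.
That gives 2 strongly connected components.

2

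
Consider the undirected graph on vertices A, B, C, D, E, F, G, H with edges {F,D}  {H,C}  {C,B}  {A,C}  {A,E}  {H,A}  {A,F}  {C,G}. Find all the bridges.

A-E, A-F, B-C, C-G, D-F

The edges on the cycle H-A-C-H are not bridges since each lies on that cycle.
But removing A-F disconnects A from F; removing F-D disconnects F from D; removing C-G disconnects C from G; removing A-E disconnects A from E — these are bridges.
In total 5 edges are bridges.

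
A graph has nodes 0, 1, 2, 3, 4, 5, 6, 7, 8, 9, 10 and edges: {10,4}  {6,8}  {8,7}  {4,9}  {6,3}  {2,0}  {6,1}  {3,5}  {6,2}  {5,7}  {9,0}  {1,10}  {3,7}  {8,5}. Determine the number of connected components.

1

Starting from 0 we can reach 0, 1, 2, 3, 4, 5, 6, 7, 8, 9, 10. That is one component of size 11.
Total: 1 component.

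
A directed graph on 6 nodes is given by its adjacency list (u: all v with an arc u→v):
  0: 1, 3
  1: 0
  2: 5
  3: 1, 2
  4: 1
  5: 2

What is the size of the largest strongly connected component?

{0, 1, 3} are all mutually reachable — one SCC of size 3.
{2, 5} are all mutually reachable — one SCC of size 2.
{4} is an SCC by itself.
The largest has 3 vertices.

3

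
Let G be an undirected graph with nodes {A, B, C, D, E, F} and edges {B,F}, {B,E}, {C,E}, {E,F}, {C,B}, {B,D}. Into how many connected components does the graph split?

2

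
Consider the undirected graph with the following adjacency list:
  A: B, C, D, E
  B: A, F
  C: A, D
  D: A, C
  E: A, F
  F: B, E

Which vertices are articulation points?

Removing A increases the component count from 1 to 2, so A is a cut vertex.
By contrast removing D leaves 1 component; it is not a cut vertex. No other vertex is a cut vertex either.

A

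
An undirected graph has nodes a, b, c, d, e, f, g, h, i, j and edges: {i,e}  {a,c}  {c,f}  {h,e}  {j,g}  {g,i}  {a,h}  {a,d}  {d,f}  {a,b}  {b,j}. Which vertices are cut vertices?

Removing a increases the component count from 1 to 2, so a is a cut vertex.
By contrast removing e leaves 1 component; it is not a cut vertex. No other vertex is a cut vertex either.

a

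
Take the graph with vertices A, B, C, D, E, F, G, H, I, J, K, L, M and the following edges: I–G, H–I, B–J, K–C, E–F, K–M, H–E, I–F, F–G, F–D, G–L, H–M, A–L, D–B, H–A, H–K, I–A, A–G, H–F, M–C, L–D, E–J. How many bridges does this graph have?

0

The edges on the cycle H-I-A-H are not bridges since each lies on that cycle.
Every edge lies on some cycle, so there are no bridges.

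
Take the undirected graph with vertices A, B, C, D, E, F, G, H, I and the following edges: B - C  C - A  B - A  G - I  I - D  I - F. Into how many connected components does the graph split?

E is isolated — a component by itself.
H is isolated — a component by itself.
Starting from A we can reach A, B, C. That is one component of size 3.
Starting from D we can reach D, F, G, I. That is one component of size 4.
Total: 4 components.

4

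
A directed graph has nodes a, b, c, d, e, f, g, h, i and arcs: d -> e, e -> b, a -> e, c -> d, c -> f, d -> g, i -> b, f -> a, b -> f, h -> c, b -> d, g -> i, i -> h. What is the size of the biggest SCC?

9

{a, b, c, d, e, f, g, h, i} are all mutually reachable — one SCC of size 9.
The largest has 9 vertices.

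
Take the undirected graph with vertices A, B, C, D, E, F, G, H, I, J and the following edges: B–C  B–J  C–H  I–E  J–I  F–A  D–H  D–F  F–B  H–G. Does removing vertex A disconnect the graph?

No

Deleting A leaves 1 component (was 1), so A is not a cut vertex.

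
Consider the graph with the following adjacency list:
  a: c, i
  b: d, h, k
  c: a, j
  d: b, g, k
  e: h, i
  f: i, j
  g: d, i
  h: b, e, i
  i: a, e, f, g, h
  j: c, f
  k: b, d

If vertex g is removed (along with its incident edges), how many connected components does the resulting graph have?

1

With g gone, the remaining components are: {a, b, c, d, e, f, h, i, j, k}.
That is 1 component.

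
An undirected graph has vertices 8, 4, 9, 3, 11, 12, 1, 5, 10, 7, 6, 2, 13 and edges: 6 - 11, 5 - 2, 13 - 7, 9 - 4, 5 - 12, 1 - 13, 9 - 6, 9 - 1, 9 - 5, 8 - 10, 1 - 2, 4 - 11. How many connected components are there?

3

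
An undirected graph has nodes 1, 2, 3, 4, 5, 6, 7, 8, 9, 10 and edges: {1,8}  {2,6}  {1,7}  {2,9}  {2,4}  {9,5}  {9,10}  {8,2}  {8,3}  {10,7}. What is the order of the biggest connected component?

10

Starting from 1 we can reach 1, 2, 3, 4, 5, 6, 7, 8, 9, 10. That is one component of size 10.
The largest has 10 vertices.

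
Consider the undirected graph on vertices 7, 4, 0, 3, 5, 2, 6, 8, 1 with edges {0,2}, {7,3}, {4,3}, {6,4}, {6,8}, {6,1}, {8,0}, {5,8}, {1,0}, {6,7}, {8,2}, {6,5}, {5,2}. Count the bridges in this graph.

0

The edges on the cycle 6-7-3-4-6 are not bridges since each lies on that cycle.
Every edge lies on some cycle, so there are no bridges.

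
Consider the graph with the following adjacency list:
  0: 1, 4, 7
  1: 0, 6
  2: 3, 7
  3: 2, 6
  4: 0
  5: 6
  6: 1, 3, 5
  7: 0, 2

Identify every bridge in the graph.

The edges on the cycle 2-3-6-1-0-7-2 are not bridges since each lies on that cycle.
But removing 0-4 disconnects 0 from 4; removing 6-5 disconnects 6 from 5 — these are bridges.

0-4, 5-6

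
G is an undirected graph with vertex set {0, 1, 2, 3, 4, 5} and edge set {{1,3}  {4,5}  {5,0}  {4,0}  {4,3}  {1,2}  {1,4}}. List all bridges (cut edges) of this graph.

1-2

The edges on the cycle 4-5-0-4 are not bridges since each lies on that cycle.
But removing 2–1 disconnects 2 from 1 — this is a bridge.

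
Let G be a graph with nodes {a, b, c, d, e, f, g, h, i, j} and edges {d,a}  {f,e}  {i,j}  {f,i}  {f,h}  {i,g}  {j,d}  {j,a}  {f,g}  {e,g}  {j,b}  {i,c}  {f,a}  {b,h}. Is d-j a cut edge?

After removing d-j, the path d-a-j still connects them, so the edge is not a bridge.

No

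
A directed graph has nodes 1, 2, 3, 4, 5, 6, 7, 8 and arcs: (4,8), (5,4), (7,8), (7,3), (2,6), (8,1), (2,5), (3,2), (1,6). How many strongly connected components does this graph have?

8

{3} is an SCC by itself.
{7} is an SCC by itself.
{8} is an SCC by itself.
{6} is an SCC by itself.
{2} is an SCC by itself.
(and 3 more singleton SCCs)
That gives 8 strongly connected components.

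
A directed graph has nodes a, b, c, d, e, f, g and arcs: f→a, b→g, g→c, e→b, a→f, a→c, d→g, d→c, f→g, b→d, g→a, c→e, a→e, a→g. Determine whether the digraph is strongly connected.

From a we can reach every vertex (a, b, c, d, e, f, g), and every vertex can reach a (a, b, c, d, e, f, g). So the whole graph is one strongly connected component.

Yes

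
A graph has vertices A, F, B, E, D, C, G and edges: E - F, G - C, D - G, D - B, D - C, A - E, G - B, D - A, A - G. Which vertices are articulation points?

A, E

Removing A increases the component count from 1 to 2, so A is a cut vertex.
Removing E increases the component count from 1 to 2, so E is a cut vertex.
By contrast removing G leaves 1 component; it is not a cut vertex. No other vertex is a cut vertex either.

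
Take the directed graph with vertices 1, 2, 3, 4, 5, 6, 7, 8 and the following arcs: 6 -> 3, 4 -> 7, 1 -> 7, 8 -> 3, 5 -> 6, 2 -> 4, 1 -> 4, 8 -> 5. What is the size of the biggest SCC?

{1} is an SCC by itself.
{6} is an SCC by itself.
{3} is an SCC by itself.
{8} is an SCC by itself.
{2} is an SCC by itself.
(and 3 more singleton SCCs)
The largest has 1 vertex.

1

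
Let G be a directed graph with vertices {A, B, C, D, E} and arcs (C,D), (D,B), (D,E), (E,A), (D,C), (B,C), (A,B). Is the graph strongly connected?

Yes

From C we can reach every vertex (A, B, C, D, E), and every vertex can reach C (A, B, C, D, E). So the whole graph is one strongly connected component.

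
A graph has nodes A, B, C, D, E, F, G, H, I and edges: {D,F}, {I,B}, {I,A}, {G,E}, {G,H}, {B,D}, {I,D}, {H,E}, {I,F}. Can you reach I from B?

Yes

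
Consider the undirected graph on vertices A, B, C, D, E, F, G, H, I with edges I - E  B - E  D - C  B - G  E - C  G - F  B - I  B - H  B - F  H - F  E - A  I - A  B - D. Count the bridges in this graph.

0

The edges on the cycle B-H-F-B are not bridges since each lies on that cycle.
Every edge lies on some cycle, so there are no bridges.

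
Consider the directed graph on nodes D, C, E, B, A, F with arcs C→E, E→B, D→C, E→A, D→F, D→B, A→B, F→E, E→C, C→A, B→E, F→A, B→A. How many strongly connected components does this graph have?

{A, B, C, E} are all mutually reachable — one SCC of size 4.
{D} is an SCC by itself.
{F} is an SCC by itself.
That gives 3 strongly connected components.

3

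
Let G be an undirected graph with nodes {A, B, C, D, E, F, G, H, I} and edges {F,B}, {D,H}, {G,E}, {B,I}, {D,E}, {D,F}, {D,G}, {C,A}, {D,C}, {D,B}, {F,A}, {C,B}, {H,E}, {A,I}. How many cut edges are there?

0

The edges on the cycle D-F-A-I-B-D are not bridges since each lies on that cycle.
Every edge lies on some cycle, so there are no bridges.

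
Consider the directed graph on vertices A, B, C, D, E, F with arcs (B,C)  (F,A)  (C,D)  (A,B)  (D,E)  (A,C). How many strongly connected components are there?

6

{F} is an SCC by itself.
{C} is an SCC by itself.
{B} is an SCC by itself.
{A} is an SCC by itself.
{D} is an SCC by itself.
(and 1 more singleton SCC)
That gives 6 strongly connected components.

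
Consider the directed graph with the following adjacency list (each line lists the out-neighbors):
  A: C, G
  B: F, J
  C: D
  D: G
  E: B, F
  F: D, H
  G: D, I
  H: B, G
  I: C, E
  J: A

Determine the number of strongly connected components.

{A, B, C, D, E, F, G, H, I, J} are all mutually reachable — one SCC of size 10.
That gives 1 strongly connected component.

1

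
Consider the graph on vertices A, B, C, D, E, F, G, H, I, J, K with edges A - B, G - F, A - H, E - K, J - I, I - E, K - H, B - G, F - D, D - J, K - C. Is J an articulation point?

Deleting J leaves 1 component (was 1) (its neighbors D, I remain connected to each other), so J is not a cut vertex.

No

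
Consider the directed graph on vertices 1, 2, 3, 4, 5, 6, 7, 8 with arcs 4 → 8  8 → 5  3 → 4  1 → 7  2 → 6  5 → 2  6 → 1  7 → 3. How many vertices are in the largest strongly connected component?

8

{1, 2, 3, 4, 5, 6, 7, 8} are all mutually reachable — one SCC of size 8.
The largest has 8 vertices.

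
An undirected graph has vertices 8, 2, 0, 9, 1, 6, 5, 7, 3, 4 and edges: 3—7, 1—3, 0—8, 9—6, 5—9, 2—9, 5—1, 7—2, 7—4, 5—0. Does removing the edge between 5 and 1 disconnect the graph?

After removing 5—1, the path 5-9-2-7-3-1 still connects them, so the edge is not a bridge.

No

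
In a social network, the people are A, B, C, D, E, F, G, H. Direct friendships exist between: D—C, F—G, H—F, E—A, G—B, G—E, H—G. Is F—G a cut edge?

No

After removing F—G, the path F-H-G still connects them, so the edge is not a bridge.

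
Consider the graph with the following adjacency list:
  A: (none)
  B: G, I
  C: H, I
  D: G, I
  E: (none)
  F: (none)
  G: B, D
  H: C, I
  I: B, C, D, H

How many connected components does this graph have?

A is isolated — a component by itself.
F is isolated — a component by itself.
E is isolated — a component by itself.
Starting from B we can reach B, C, D, G, H, I. That is one component of size 6.
Total: 4 components.

4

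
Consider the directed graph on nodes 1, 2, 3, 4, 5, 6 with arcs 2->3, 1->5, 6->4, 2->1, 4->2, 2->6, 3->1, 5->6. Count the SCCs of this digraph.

{1, 2, 3, 4, 5, 6} are all mutually reachable — one SCC of size 6.
That gives 1 strongly connected component.

1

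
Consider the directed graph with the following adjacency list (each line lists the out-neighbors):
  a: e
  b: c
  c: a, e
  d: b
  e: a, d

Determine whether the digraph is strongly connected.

Yes

From e we can reach every vertex (a, b, c, d, e), and every vertex can reach e (a, b, c, d, e). So the whole graph is one strongly connected component.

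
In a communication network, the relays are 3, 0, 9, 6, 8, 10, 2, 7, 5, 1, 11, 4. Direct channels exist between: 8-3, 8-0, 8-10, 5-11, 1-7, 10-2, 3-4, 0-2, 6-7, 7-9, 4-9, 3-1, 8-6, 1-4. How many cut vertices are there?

Removing 8 increases the component count from 2 to 3, so 8 is a cut vertex.
By contrast removing 1 leaves 2 components; it is not a cut vertex. No other vertex is a cut vertex either.

1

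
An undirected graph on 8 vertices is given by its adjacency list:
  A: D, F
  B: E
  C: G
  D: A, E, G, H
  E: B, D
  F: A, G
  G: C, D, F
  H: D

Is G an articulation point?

Yes

Deleting G raises the number of components from 1 to 2, so G is a cut vertex.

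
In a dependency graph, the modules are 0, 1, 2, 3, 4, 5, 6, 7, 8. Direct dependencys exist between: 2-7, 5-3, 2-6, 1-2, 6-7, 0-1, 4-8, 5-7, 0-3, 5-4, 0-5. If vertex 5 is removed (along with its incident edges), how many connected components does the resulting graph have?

With 5 gone, the remaining components are: {4, 8}; {0, 1, 2, 3, 6, 7}.
That is 2 components.

2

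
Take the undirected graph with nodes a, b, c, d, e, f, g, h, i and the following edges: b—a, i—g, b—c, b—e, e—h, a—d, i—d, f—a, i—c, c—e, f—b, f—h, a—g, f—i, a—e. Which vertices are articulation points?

none

Removing i, for instance, still leaves 1 component. No single vertex removal increases the component count — the graph has no articulation points.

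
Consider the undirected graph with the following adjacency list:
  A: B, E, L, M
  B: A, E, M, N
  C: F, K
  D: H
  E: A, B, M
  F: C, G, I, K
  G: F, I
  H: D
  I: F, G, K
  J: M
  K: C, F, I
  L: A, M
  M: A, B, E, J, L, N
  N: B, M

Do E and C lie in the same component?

No

The component containing E is {A, B, E, J, L, M, N}, and C is not in it.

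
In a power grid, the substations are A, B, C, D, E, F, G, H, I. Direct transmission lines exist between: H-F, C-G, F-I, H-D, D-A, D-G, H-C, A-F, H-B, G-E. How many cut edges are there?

The edges on the cycle H-C-G-D-H are not bridges since each lies on that cycle.
But removing E-G disconnects E from G; removing H-B disconnects H from B; removing F-I disconnects F from I — these are bridges.
That makes 3 bridges.

3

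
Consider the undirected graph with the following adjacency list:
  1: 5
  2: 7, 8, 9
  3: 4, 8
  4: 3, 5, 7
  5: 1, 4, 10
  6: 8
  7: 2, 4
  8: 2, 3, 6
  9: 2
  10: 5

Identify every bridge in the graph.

The edges on the cycle 4-3-8-2-7-4 are not bridges since each lies on that cycle.
But removing 6-8 disconnects 6 from 8; removing 9-2 disconnects 9 from 2; removing 4-5 disconnects 4 from 5; removing 5-10 disconnects 5 from 10 — these are bridges.
In total 5 edges are bridges.

1-5, 10-5, 2-9, 4-5, 6-8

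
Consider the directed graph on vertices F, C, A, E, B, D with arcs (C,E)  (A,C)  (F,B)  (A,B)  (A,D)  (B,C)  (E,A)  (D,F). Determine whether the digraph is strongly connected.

From B we can reach every vertex (A, B, C, D, E, F), and every vertex can reach B (A, B, C, D, E, F). So the whole graph is one strongly connected component.

Yes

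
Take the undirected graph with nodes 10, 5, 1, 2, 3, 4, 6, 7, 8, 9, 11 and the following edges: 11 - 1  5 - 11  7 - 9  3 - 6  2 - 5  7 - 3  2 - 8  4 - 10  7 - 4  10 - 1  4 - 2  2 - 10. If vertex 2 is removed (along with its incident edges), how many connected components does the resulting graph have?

With 2 gone, the remaining components are: {8}; {1, 3, 4, 5, 6, 7, 9, 10, 11}.
That is 2 components.

2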